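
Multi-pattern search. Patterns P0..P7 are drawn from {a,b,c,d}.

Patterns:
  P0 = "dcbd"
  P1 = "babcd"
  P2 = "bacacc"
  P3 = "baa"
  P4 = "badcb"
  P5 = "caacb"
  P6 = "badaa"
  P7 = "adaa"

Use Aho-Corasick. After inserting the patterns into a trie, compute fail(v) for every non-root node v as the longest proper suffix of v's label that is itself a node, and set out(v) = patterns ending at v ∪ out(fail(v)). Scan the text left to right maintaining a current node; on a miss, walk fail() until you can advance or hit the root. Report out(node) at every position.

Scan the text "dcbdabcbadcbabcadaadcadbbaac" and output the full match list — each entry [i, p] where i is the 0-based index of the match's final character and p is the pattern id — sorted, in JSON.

Build automaton:
Trie nodes:
  n0 'ε': a→25 b→5 c→18 d→1
  n1 'd': c→2
  n2 'dc': b→3
  n3 'dcb': d→4
  n4 'dcbd': ·  [P0 ends]
  n5 'b': a→6
  n6 'ba': a→14 b→7 c→10 d→15
  n7 'bab': c→8
  n8 'babc': d→9
  n9 'babcd': ·  [P1 ends]
  n10 'bac': a→11
  n11 'baca': c→12
  n12 'bacac': c→13
  n13 'bacacc': ·  [P2 ends]
  n14 'baa': ·  [P3 ends]
  n15 'bad': a→23 c→16
  n16 'badc': b→17
  n17 'badcb': ·  [P4 ends]
  n18 'c': a→19
  n19 'ca': a→20
  n20 'caa': c→21
  n21 'caac': b→22
  n22 'caacb': ·  [P5 ends]
  n23 'bada': a→24
  n24 'badaa': ·  [P6 ends]
  n25 'a': d→26
  n26 'ad': a→27
  n27 'ada': a→28
  n28 'adaa': ·  [P7 ends]

Failure links (BFS by depth):
  n1('d'): parent n0 fail=0; on 'd' 0 → fail=0;  out ∅∪∅=∅
  n5('b'): parent n0 fail=0; on 'b' 0 → fail=0;  out ∅∪∅=∅
  n18('c'): parent n0 fail=0; on 'c' 0 → fail=0;  out ∅∪∅=∅
  n25('a'): parent n0 fail=0; on 'a' 0 → fail=0;  out ∅∪∅=∅
  n2('dc'): parent n1 fail=0; on 'c' 0 → fail=18;  out ∅∪∅=∅
  n6('ba'): parent n5 fail=0; on 'a' 0 → fail=25;  out ∅∪∅=∅
  n19('ca'): parent n18 fail=0; on 'a' 0 → fail=25;  out ∅∪∅=∅
  n26('ad'): parent n25 fail=0; on 'd' 0 → fail=1;  out ∅∪∅=∅
  n3('dcb'): parent n2 fail=18; on 'b' 18→0 → fail=5;  out ∅∪∅=∅
  n7('bab'): parent n6 fail=25; on 'b' 25→0 → fail=5;  out ∅∪∅=∅
  n10('bac'): parent n6 fail=25; on 'c' 25→0 → fail=18;  out ∅∪∅=∅
  n14('baa'): parent n6 fail=25; on 'a' 25→0 → fail=25;  out {3}∪∅={3}
  n15('bad'): parent n6 fail=25; on 'd' 25 → fail=26;  out ∅∪∅=∅
  n20('caa'): parent n19 fail=25; on 'a' 25→0 → fail=25;  out ∅∪∅=∅
  n27('ada'): parent n26 fail=1; on 'a' 1→0 → fail=25;  out ∅∪∅=∅
  n4('dcbd'): parent n3 fail=5; on 'd' 5→0 → fail=1;  out {0}∪∅={0}
  n8('babc'): parent n7 fail=5; on 'c' 5→0 → fail=18;  out ∅∪∅=∅
  n11('baca'): parent n10 fail=18; on 'a' 18 → fail=19;  out ∅∪∅=∅
  n16('badc'): parent n15 fail=26; on 'c' 26→1 → fail=2;  out ∅∪∅=∅
  n21('caac'): parent n20 fail=25; on 'c' 25→0 → fail=18;  out ∅∪∅=∅
  n23('bada'): parent n15 fail=26; on 'a' 26 → fail=27;  out ∅∪∅=∅
  n28('adaa'): parent n27 fail=25; on 'a' 25→0 → fail=25;  out {7}∪∅={7}
  n9('babcd'): parent n8 fail=18; on 'd' 18→0 → fail=1;  out {1}∪∅={1}
  n12('bacac'): parent n11 fail=19; on 'c' 19→25→0 → fail=18;  out ∅∪∅=∅
  n17('badcb'): parent n16 fail=2; on 'b' 2 → fail=3;  out {4}∪∅={4}
  n22('caacb'): parent n21 fail=18; on 'b' 18→0 → fail=5;  out {5}∪∅={5}
  n24('badaa'): parent n23 fail=27; on 'a' 27 → fail=28;  out {6}∪{7}={6,7}
  n13('bacacc'): parent n12 fail=18; on 'c' 18→0 → fail=18;  out {2}∪∅={2}

Scan:
pos 0 'd': at 1
pos 1 'c': at 2
pos 2 'b': at 3
pos 3 'd': at 4  → match P0@[0:3]
pos 4 'a': at 25 ·f
pos 5 'b': at 5 ·f
pos 6 'c': at 18 ·f
pos 7 'b': at 5 ·f
pos 8 'a': at 6
pos 9 'd': at 15
pos 10 'c': at 16
pos 11 'b': at 17  → match P4@[7:11]
pos 12 'a': at 6 ·f
pos 13 'b': at 7
pos 14 'c': at 8
pos 15 'a': at 19 ·f
pos 16 'd': at 26 ·f
pos 17 'a': at 27
pos 18 'a': at 28  → match P7@[15:18]
pos 19 'd': at 26 ·f
pos 20 'c': at 2 ·f
pos 21 'a': at 19 ·f
pos 22 'd': at 26 ·f
pos 23 'b': at 5 ·f
pos 24 'b': at 5 ·f
pos 25 'a': at 6
pos 26 'a': at 14  → match P3@[24:26]
pos 27 'c': at 18 ·f

All matches (sorted): [[3,0],[11,4],[18,7],[26,3]]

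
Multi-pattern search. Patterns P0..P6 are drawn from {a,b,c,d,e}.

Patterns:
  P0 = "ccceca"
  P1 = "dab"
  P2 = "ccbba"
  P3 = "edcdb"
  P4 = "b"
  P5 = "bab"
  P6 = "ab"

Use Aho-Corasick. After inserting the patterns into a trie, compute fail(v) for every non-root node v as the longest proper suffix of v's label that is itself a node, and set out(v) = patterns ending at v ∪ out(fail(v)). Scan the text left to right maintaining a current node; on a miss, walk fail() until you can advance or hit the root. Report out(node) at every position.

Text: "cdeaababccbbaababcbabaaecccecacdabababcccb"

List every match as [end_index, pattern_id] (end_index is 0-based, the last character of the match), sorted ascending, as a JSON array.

Build automaton:
Trie nodes:
  0='ε' goto a→21 b→18 c→1 d→7 e→13
  1='c' goto c→2
  2='cc' goto b→10 c→3
  3='ccc' goto e→4
  4='ccce' goto c→5
  5='cccec' goto a→6
  6='ccceca' goto ·  [P0 ends]
  7='d' goto a→8
  8='da' goto b→9
  9='dab' goto ·  [P1 ends]
  10='ccb' goto b→11
  11='ccbb' goto a→12
  12='ccbba' goto ·  [P2 ends]
  13='e' goto d→14
  14='ed' goto c→15
  15='edc' goto d→16
  16='edcd' goto b→17
  17='edcdb' goto ·  [P3 ends]
  18='b' goto a→19  [P4 ends]
  19='ba' goto b→20
  20='bab' goto ·  [P5 ends]
  21='a' goto b→22
  22='ab' goto ·  [P6 ends]

Failure links (BFS by depth):
  n1('c'): parent n0 fail=0; on 'c' 0 → fail=0;  out ∅∪∅=∅
  n7('d'): parent n0 fail=0; on 'd' 0 → fail=0;  out ∅∪∅=∅
  n13('e'): parent n0 fail=0; on 'e' 0 → fail=0;  out ∅∪∅=∅
  n18('b'): parent n0 fail=0; on 'b' 0 → fail=0;  out {4}∪∅={4}
  n21('a'): parent n0 fail=0; on 'a' 0 → fail=0;  out ∅∪∅=∅
  n2('cc'): parent n1 fail=0; on 'c' 0 → fail=1;  out ∅∪∅=∅
  n8('da'): parent n7 fail=0; on 'a' 0 → fail=21;  out ∅∪∅=∅
  n14('ed'): parent n13 fail=0; on 'd' 0 → fail=7;  out ∅∪∅=∅
  n19('ba'): parent n18 fail=0; on 'a' 0 → fail=21;  out ∅∪∅=∅
  n22('ab'): parent n21 fail=0; on 'b' 0 → fail=18;  out {6}∪{4}={4,6}
  n3('ccc'): parent n2 fail=1; on 'c' 1 → fail=2;  out ∅∪∅=∅
  n9('dab'): parent n8 fail=21; on 'b' 21 → fail=22;  out {1}∪{4,6}={1,4,6}
  n10('ccb'): parent n2 fail=1; on 'b' 1→0 → fail=18;  out ∅∪{4}={4}
  n15('edc'): parent n14 fail=7; on 'c' 7→0 → fail=1;  out ∅∪∅=∅
  n20('bab'): parent n19 fail=21; on 'b' 21 → fail=22;  out {5}∪{4,6}={4,5,6}
  n4('ccce'): parent n3 fail=2; on 'e' 2→1→0 → fail=13;  out ∅∪∅=∅
  n11('ccbb'): parent n10 fail=18; on 'b' 18→0 → fail=18;  out ∅∪{4}={4}
  n16('edcd'): parent n15 fail=1; on 'd' 1→0 → fail=7;  out ∅∪∅=∅
  n5('cccec'): parent n4 fail=13; on 'c' 13→0 → fail=1;  out ∅∪∅=∅
  n12('ccbba'): parent n11 fail=18; on 'a' 18 → fail=19;  out {2}∪∅={2}
  n17('edcdb'): parent n16 fail=7; on 'b' 7→0 → fail=18;  out {3}∪{4}={3,4}
  n6('ccceca'): parent n5 fail=1; on 'a' 1→0 → fail=21;  out {0}∪∅={0}

Run:
pos 0 'c': at 1
pos 1 'd': at 7 (via fail)
pos 2 'e': at 13 (via fail)
pos 3 'a': at 21 (via fail)
pos 4 'a': at 21 (via fail)
pos 5 'b': at 22  emit P4@[5:5],P6@[4:5]
pos 6 'a': at 19 (via fail)
pos 7 'b': at 20  emit P4@[7:7],P5@[5:7],P6@[6:7]
pos 8 'c': at 1 (via fail)
pos 9 'c': at 2
pos 10 'b': at 10  emit P4@[10:10]
pos 11 'b': at 11  emit P4@[11:11]
pos 12 'a': at 12  emit P2@[8:12]
pos 13 'a': at 21 (via fail)
pos 14 'b': at 22  emit P4@[14:14],P6@[13:14]
pos 15 'a': at 19 (via fail)
pos 16 'b': at 20  emit P4@[16:16],P5@[14:16],P6@[15:16]
pos 17 'c': at 1 (via fail)
pos 18 'b': at 18 (via fail)  emit P4@[18:18]
pos 19 'a': at 19
pos 20 'b': at 20  emit P4@[20:20],P5@[18:20],P6@[19:20]
pos 21 'a': at 19 (via fail)
pos 22 'a': at 21 (via fail)
pos 23 'e': at 13 (via fail)
pos 24 'c': at 1 (via fail)
pos 25 'c': at 2
pos 26 'c': at 3
pos 27 'e': at 4
pos 28 'c': at 5
pos 29 'a': at 6  emit P0@[24:29]
pos 30 'c': at 1 (via fail)
pos 31 'd': at 7 (via fail)
pos 32 'a': at 8
pos 33 'b': at 9  emit P1@[31:33],P4@[33:33],P6@[32:33]
pos 34 'a': at 19 (via fail)
pos 35 'b': at 20  emit P4@[35:35],P5@[33:35],P6@[34:35]
pos 36 'a': at 19 (via fail)
pos 37 'b': at 20  emit P4@[37:37],P5@[35:37],P6@[36:37]
pos 38 'c': at 1 (via fail)
pos 39 'c': at 2
pos 40 'c': at 3
pos 41 'b': at 10 (via fail)  emit P4@[41:41]

Result: [[5,4],[5,6],[7,4],[7,5],[7,6],[10,4],[11,4],[12,2],[14,4],[14,6],[16,4],[16,5],[16,6],[18,4],[20,4],[20,5],[20,6],[29,0],[33,1],[33,4],[33,6],[35,4],[35,5],[35,6],[37,4],[37,5],[37,6],[41,4]]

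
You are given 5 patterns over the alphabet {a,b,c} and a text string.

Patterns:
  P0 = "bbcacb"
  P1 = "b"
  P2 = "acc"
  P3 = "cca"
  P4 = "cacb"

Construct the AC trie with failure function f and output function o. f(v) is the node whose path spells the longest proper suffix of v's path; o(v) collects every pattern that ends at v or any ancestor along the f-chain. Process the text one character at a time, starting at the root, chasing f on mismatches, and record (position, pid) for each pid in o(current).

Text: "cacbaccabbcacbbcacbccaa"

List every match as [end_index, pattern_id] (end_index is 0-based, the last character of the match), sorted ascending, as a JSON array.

Build:
Trie (insert patterns):
  0='ε' goto a→7 b→1 c→10
  1='b' goto b→2  ←P1
  2='bb' goto c→3
  3='bbc' goto a→4
  4='bbca' goto c→5
  5='bbcac' goto b→6
  6='bbcacb' goto ·  ←P0
  7='a' goto c→8
  8='ac' goto c→9
  9='acc' goto ·  ←P2
  10='c' goto a→13 c→11
  11='cc' goto a→12
  12='cca' goto ·  ←P3
  13='ca' goto c→14
  14='cac' goto b→15
  15='cacb' goto ·  ←P4

BFS fail/out derivation:
  fail(1) 'b': from fail(0)=0 chase 'b': 0 ⇒ 0;  out={1}∪out(0)={1}
  fail(7) 'a': from fail(0)=0 chase 'a': 0 ⇒ 0;  out=∅∪out(0)=∅
  fail(10) 'c': from fail(0)=0 chase 'c': 0 ⇒ 0;  out=∅∪out(0)=∅
  fail(2) 'bb': from fail(1)=0 chase 'b': 0 ⇒ 1;  out=∅∪out(1)={1}
  fail(8) 'ac': from fail(7)=0 chase 'c': 0 ⇒ 10;  out=∅∪out(10)=∅
  fail(11) 'cc': from fail(10)=0 chase 'c': 0 ⇒ 10;  out=∅∪out(10)=∅
  fail(13) 'ca': from fail(10)=0 chase 'a': 0 ⇒ 7;  out=∅∪out(7)=∅
  fail(3) 'bbc': from fail(2)=1 chase 'c': 1→0 ⇒ 10;  out=∅∪out(10)=∅
  fail(9) 'acc': from fail(8)=10 chase 'c': 10 ⇒ 11;  out={2}∪out(11)={2}
  fail(12) 'cca': from fail(11)=10 chase 'a': 10 ⇒ 13;  out={3}∪out(13)={3}
  fail(14) 'cac': from fail(13)=7 chase 'c': 7 ⇒ 8;  out=∅∪out(8)=∅
  fail(4) 'bbca': from fail(3)=10 chase 'a': 10 ⇒ 13;  out=∅∪out(13)=∅
  fail(15) 'cacb': from fail(14)=8 chase 'b': 8→10→0 ⇒ 1;  out={4}∪out(1)={1,4}
  fail(5) 'bbcac': from fail(4)=13 chase 'c': 13 ⇒ 14;  out=∅∪out(14)=∅
  fail(6) 'bbcacb': from fail(5)=14 chase 'b': 14 ⇒ 15;  out={0}∪out(15)={0,1,4}

Text stream:
[0] read 'c'  n0⇒n10
[1] read 'a'  n10⇒n13
[2] read 'c'  n13⇒n14
[3] read 'b'  n14⇒n15  emit P1@[3:3],P4@[0:3]
[4] read 'a'  n15⇒n7 (via fail)
[5] read 'c'  n7⇒n8
[6] read 'c'  n8⇒n9  emit P2@[4:6]
[7] read 'a'  n9⇒n12 (via fail)  emit P3@[5:7]
[8] read 'b'  n12⇒n1 (via fail)  emit P1@[8:8]
[9] read 'b'  n1⇒n2  emit P1@[9:9]
[10] read 'c'  n2⇒n3
[11] read 'a'  n3⇒n4
[12] read 'c'  n4⇒n5
[13] read 'b'  n5⇒n6  emit P0@[8:13],P1@[13:13],P4@[10:13]
[14] read 'b'  n6⇒n2 (via fail)  emit P1@[14:14]
[15] read 'c'  n2⇒n3
[16] read 'a'  n3⇒n4
[17] read 'c'  n4⇒n5
[18] read 'b'  n5⇒n6  emit P0@[13:18],P1@[18:18],P4@[15:18]
[19] read 'c'  n6⇒n10 (via fail)
[20] read 'c'  n10⇒n11
[21] read 'a'  n11⇒n12  emit P3@[19:21]
[22] read 'a'  n12⇒n7 (via fail)

Result: [[3,1],[3,4],[6,2],[7,3],[8,1],[9,1],[13,0],[13,1],[13,4],[14,1],[18,0],[18,1],[18,4],[21,3]]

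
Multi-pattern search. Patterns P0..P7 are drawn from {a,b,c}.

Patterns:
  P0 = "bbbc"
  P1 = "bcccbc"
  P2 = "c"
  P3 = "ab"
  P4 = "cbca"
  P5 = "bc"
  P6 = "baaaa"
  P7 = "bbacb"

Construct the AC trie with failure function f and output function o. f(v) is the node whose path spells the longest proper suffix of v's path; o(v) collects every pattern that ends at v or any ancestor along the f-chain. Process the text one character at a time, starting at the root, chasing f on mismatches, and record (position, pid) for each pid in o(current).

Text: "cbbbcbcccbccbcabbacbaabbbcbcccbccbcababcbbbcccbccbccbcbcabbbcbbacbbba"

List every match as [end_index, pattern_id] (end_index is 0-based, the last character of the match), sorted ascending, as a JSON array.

Construct AC machine:
Trie (insert patterns):
  0='ε' goto a→11 b→1 c→10
  1='b' goto a→16 b→2 c→5
  2='bb' goto a→20 b→3
  3='bbb' goto c→4
  4='bbbc' goto ·  ←P0
  5='bc' goto c→6  ←P5
  6='bcc' goto c→7
  7='bccc' goto b→8
  8='bcccb' goto c→9
  9='bcccbc' goto ·  ←P1
  10='c' goto b→13  ←P2
  11='a' goto b→12
  12='ab' goto ·  ←P3
  13='cb' goto c→14
  14='cbc' goto a→15
  15='cbca' goto ·  ←P4
  16='ba' goto a→17
  17='baa' goto a→18
  18='baaa' goto a→19
  19='baaaa' goto ·  ←P6
  20='bba' goto c→21
  21='bbac' goto b→22
  22='bbacb' goto ·  ←P7

BFS fail/out derivation:
  fail(1) 'b': from fail(0)=0 chase 'b': 0 ⇒ 0;  out=∅∪out(0)=∅
  fail(10) 'c': from fail(0)=0 chase 'c': 0 ⇒ 0;  out={2}∪out(0)={2}
  fail(11) 'a': from fail(0)=0 chase 'a': 0 ⇒ 0;  out=∅∪out(0)=∅
  fail(2) 'bb': from fail(1)=0 chase 'b': 0 ⇒ 1;  out=∅∪out(1)=∅
  fail(5) 'bc': from fail(1)=0 chase 'c': 0 ⇒ 10;  out={5}∪out(10)={2,5}
  fail(12) 'ab': from fail(11)=0 chase 'b': 0 ⇒ 1;  out={3}∪out(1)={3}
  fail(13) 'cb': from fail(10)=0 chase 'b': 0 ⇒ 1;  out=∅∪out(1)=∅
  fail(16) 'ba': from fail(1)=0 chase 'a': 0 ⇒ 11;  out=∅∪out(11)=∅
  fail(3) 'bbb': from fail(2)=1 chase 'b': 1 ⇒ 2;  out=∅∪out(2)=∅
  fail(6) 'bcc': from fail(5)=10 chase 'c': 10→0 ⇒ 10;  out=∅∪out(10)={2}
  fail(14) 'cbc': from fail(13)=1 chase 'c': 1 ⇒ 5;  out=∅∪out(5)={2,5}
  fail(17) 'baa': from fail(16)=11 chase 'a': 11→0 ⇒ 11;  out=∅∪out(11)=∅
  fail(20) 'bba': from fail(2)=1 chase 'a': 1 ⇒ 16;  out=∅∪out(16)=∅
  fail(4) 'bbbc': from fail(3)=2 chase 'c': 2→1 ⇒ 5;  out={0}∪out(5)={0,2,5}
  fail(7) 'bccc': from fail(6)=10 chase 'c': 10→0 ⇒ 10;  out=∅∪out(10)={2}
  fail(15) 'cbca': from fail(14)=5 chase 'a': 5→10→0 ⇒ 11;  out={4}∪out(11)={4}
  fail(18) 'baaa': from fail(17)=11 chase 'a': 11→0 ⇒ 11;  out=∅∪out(11)=∅
  fail(21) 'bbac': from fail(20)=16 chase 'c': 16→11→0 ⇒ 10;  out=∅∪out(10)={2}
  fail(8) 'bcccb': from fail(7)=10 chase 'b': 10 ⇒ 13;  out=∅∪out(13)=∅
  fail(19) 'baaaa': from fail(18)=11 chase 'a': 11→0 ⇒ 11;  out={6}∪out(11)={6}
  fail(22) 'bbacb': from fail(21)=10 chase 'b': 10 ⇒ 13;  out={7}∪out(13)={7}
  fail(9) 'bcccbc': from fail(8)=13 chase 'c': 13 ⇒ 14;  out={1}∪out(14)={1,2,5}

Scan:
pos 0 'c': at 10  ** P2@[0:0]
pos 1 'b': at 13
pos 2 'b': at 2 (fail-walked)
pos 3 'b': at 3
pos 4 'c': at 4  ** P0@[1:4],P2@[4:4],P5@[3:4]
pos 5 'b': at 13 (fail-walked)
pos 6 'c': at 14  ** P2@[6:6],P5@[5:6]
pos 7 'c': at 6 (fail-walked)  ** P2@[7:7]
pos 8 'c': at 7  ** P2@[8:8]
pos 9 'b': at 8
pos 10 'c': at 9  ** P1@[5:10],P2@[10:10],P5@[9:10]
pos 11 'c': at 6 (fail-walked)  ** P2@[11:11]
pos 12 'b': at 13 (fail-walked)
pos 13 'c': at 14  ** P2@[13:13],P5@[12:13]
pos 14 'a': at 15  ** P4@[11:14]
pos 15 'b': at 12 (fail-walked)  ** P3@[14:15]
pos 16 'b': at 2 (fail-walked)
pos 17 'a': at 20
pos 18 'c': at 21  ** P2@[18:18]
pos 19 'b': at 22  ** P7@[15:19]
pos 20 'a': at 16 (fail-walked)
pos 21 'a': at 17
pos 22 'b': at 12 (fail-walked)  ** P3@[21:22]
pos 23 'b': at 2 (fail-walked)
pos 24 'b': at 3
pos 25 'c': at 4  ** P0@[22:25],P2@[25:25],P5@[24:25]
pos 26 'b': at 13 (fail-walked)
pos 27 'c': at 14  ** P2@[27:27],P5@[26:27]
pos 28 'c': at 6 (fail-walked)  ** P2@[28:28]
pos 29 'c': at 7  ** P2@[29:29]
pos 30 'b': at 8
pos 31 'c': at 9  ** P1@[26:31],P2@[31:31],P5@[30:31]
pos 32 'c': at 6 (fail-walked)  ** P2@[32:32]
pos 33 'b': at 13 (fail-walked)
pos 34 'c': at 14  ** P2@[34:34],P5@[33:34]
pos 35 'a': at 15  ** P4@[32:35]
pos 36 'b': at 12 (fail-walked)  ** P3@[35:36]
pos 37 'a': at 16 (fail-walked)
pos 38 'b': at 12 (fail-walked)  ** P3@[37:38]
pos 39 'c': at 5 (fail-walked)  ** P2@[39:39],P5@[38:39]
pos 40 'b': at 13 (fail-walked)
pos 41 'b': at 2 (fail-walked)
pos 42 'b': at 3
pos 43 'c': at 4  ** P0@[40:43],P2@[43:43],P5@[42:43]
pos 44 'c': at 6 (fail-walked)  ** P2@[44:44]
pos 45 'c': at 7  ** P2@[45:45]
pos 46 'b': at 8
pos 47 'c': at 9  ** P1@[42:47],P2@[47:47],P5@[46:47]
pos 48 'c': at 6 (fail-walked)  ** P2@[48:48]
pos 49 'b': at 13 (fail-walked)
pos 50 'c': at 14  ** P2@[50:50],P5@[49:50]
pos 51 'c': at 6 (fail-walked)  ** P2@[51:51]
pos 52 'b': at 13 (fail-walked)
pos 53 'c': at 14  ** P2@[53:53],P5@[52:53]
pos 54 'b': at 13 (fail-walked)
pos 55 'c': at 14  ** P2@[55:55],P5@[54:55]
pos 56 'a': at 15  ** P4@[53:56]
pos 57 'b': at 12 (fail-walked)  ** P3@[56:57]
pos 58 'b': at 2 (fail-walked)
pos 59 'b': at 3
pos 60 'c': at 4  ** P0@[57:60],P2@[60:60],P5@[59:60]
pos 61 'b': at 13 (fail-walked)
pos 62 'b': at 2 (fail-walked)
pos 63 'a': at 20
pos 64 'c': at 21  ** P2@[64:64]
pos 65 'b': at 22  ** P7@[61:65]
pos 66 'b': at 2 (fail-walked)
pos 67 'b': at 3
pos 68 'a': at 20 (fail-walked)

Result: [[0,2],[4,0],[4,2],[4,5],[6,2],[6,5],[7,2],[8,2],[10,1],[10,2],[10,5],[11,2],[13,2],[13,5],[14,4],[15,3],[18,2],[19,7],[22,3],[25,0],[25,2],[25,5],[27,2],[27,5],[28,2],[29,2],[31,1],[31,2],[31,5],[32,2],[34,2],[34,5],[35,4],[36,3],[38,3],[39,2],[39,5],[43,0],[43,2],[43,5],[44,2],[45,2],[47,1],[47,2],[47,5],[48,2],[50,2],[50,5],[51,2],[53,2],[53,5],[55,2],[55,5],[56,4],[57,3],[60,0],[60,2],[60,5],[64,2],[65,7]]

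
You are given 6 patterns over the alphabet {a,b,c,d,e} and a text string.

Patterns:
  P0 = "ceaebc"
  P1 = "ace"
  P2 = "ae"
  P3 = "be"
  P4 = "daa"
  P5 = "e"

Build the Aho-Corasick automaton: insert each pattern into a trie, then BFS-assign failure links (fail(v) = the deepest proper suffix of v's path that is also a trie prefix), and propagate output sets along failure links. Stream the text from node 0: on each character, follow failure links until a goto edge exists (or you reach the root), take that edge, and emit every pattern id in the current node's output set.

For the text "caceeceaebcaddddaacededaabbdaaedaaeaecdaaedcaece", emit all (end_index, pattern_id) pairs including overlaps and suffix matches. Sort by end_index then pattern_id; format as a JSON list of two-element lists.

Construct AC machine:
Trie (insert patterns):
  0='ε' goto a→7 b→11 c→1 d→13 e→16
  1='c' goto e→2
  2='ce' goto a→3
  3='cea' goto e→4
  4='ceae' goto b→5
  5='ceaeb' goto c→6
  6='ceaebc' goto ·  [P0 ends]
  7='a' goto c→8 e→10
  8='ac' goto e→9
  9='ace' goto ·  [P1 ends]
  10='ae' goto ·  [P2 ends]
  11='b' goto e→12
  12='be' goto ·  [P3 ends]
  13='d' goto a→14
  14='da' goto a→15
  15='daa' goto ·  [P4 ends]
  16='e' goto ·  [P5 ends]

Failure links (BFS by depth):
  fail(1) 'c': from fail(0)=0 chase 'c': 0 ⇒ 0;  out=∅∪out(0)=∅
  fail(7) 'a': from fail(0)=0 chase 'a': 0 ⇒ 0;  out=∅∪out(0)=∅
  fail(11) 'b': from fail(0)=0 chase 'b': 0 ⇒ 0;  out=∅∪out(0)=∅
  fail(13) 'd': from fail(0)=0 chase 'd': 0 ⇒ 0;  out=∅∪out(0)=∅
  fail(16) 'e': from fail(0)=0 chase 'e': 0 ⇒ 0;  out={5}∪out(0)={5}
  fail(2) 'ce': from fail(1)=0 chase 'e': 0 ⇒ 16;  out=∅∪out(16)={5}
  fail(8) 'ac': from fail(7)=0 chase 'c': 0 ⇒ 1;  out=∅∪out(1)=∅
  fail(10) 'ae': from fail(7)=0 chase 'e': 0 ⇒ 16;  out={2}∪out(16)={2,5}
  fail(12) 'be': from fail(11)=0 chase 'e': 0 ⇒ 16;  out={3}∪out(16)={3,5}
  fail(14) 'da': from fail(13)=0 chase 'a': 0 ⇒ 7;  out=∅∪out(7)=∅
  fail(3) 'cea': from fail(2)=16 chase 'a': 16→0 ⇒ 7;  out=∅∪out(7)=∅
  fail(9) 'ace': from fail(8)=1 chase 'e': 1 ⇒ 2;  out={1}∪out(2)={1,5}
  fail(15) 'daa': from fail(14)=7 chase 'a': 7→0 ⇒ 7;  out={4}∪out(7)={4}
  fail(4) 'ceae': from fail(3)=7 chase 'e': 7 ⇒ 10;  out=∅∪out(10)={2,5}
  fail(5) 'ceaeb': from fail(4)=10 chase 'b': 10→16→0 ⇒ 11;  out=∅∪out(11)=∅
  fail(6) 'ceaebc': from fail(5)=11 chase 'c': 11→0 ⇒ 1;  out={0}∪out(1)={0}

Text stream:
i=0 'c': node 0→1
i=1 'a': node 1→7 (via fail)
i=2 'c': node 7→8
i=3 'e': node 8→9  → match P1@[1:3],P5@[3:3]
i=4 'e': node 9→16 (via fail)  → match P5@[4:4]
i=5 'c': node 16→1 (via fail)
i=6 'e': node 1→2  → match P5@[6:6]
i=7 'a': node 2→3
i=8 'e': node 3→4  → match P2@[7:8],P5@[8:8]
i=9 'b': node 4→5
i=10 'c': node 5→6  → match P0@[5:10]
i=11 'a': node 6→7 (via fail)
i=12 'd': node 7→13 (via fail)
i=13 'd': node 13→13 (via fail)
i=14 'd': node 13→13 (via fail)
i=15 'd': node 13→13 (via fail)
i=16 'a': node 13→14
i=17 'a': node 14→15  → match P4@[15:17]
i=18 'c': node 15→8 (via fail)
i=19 'e': node 8→9  → match P1@[17:19],P5@[19:19]
i=20 'd': node 9→13 (via fail)
i=21 'e': node 13→16 (via fail)  → match P5@[21:21]
i=22 'd': node 16→13 (via fail)
i=23 'a': node 13→14
i=24 'a': node 14→15  → match P4@[22:24]
i=25 'b': node 15→11 (via fail)
i=26 'b': node 11→11 (via fail)
i=27 'd': node 11→13 (via fail)
i=28 'a': node 13→14
i=29 'a': node 14→15  → match P4@[27:29]
i=30 'e': node 15→10 (via fail)  → match P2@[29:30],P5@[30:30]
i=31 'd': node 10→13 (via fail)
i=32 'a': node 13→14
i=33 'a': node 14→15  → match P4@[31:33]
i=34 'e': node 15→10 (via fail)  → match P2@[33:34],P5@[34:34]
i=35 'a': node 10→7 (via fail)
i=36 'e': node 7→10  → match P2@[35:36],P5@[36:36]
i=37 'c': node 10→1 (via fail)
i=38 'd': node 1→13 (via fail)
i=39 'a': node 13→14
i=40 'a': node 14→15  → match P4@[38:40]
i=41 'e': node 15→10 (via fail)  → match P2@[40:41],P5@[41:41]
i=42 'd': node 10→13 (via fail)
i=43 'c': node 13→1 (via fail)
i=44 'a': node 1→7 (via fail)
i=45 'e': node 7→10  → match P2@[44:45],P5@[45:45]
i=46 'c': node 10→1 (via fail)
i=47 'e': node 1→2  → match P5@[47:47]

All matches (sorted): [[3,1],[3,5],[4,5],[6,5],[8,2],[8,5],[10,0],[17,4],[19,1],[19,5],[21,5],[24,4],[29,4],[30,2],[30,5],[33,4],[34,2],[34,5],[36,2],[36,5],[40,4],[41,2],[41,5],[45,2],[45,5],[47,5]]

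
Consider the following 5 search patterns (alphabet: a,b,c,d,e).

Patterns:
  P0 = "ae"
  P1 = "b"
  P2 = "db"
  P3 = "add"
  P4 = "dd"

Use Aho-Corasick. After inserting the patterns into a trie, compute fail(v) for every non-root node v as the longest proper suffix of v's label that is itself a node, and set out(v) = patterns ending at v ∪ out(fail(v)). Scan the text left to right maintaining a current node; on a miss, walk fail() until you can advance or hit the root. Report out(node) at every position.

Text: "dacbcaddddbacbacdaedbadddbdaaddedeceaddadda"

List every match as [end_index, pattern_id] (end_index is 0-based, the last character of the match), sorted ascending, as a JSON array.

Build automaton:
Trie (insert patterns):
  0='ε' goto a→1 b→3 d→4
  1='a' goto d→6 e→2
  2='ae' goto ·  [P0 ends]
  3='b' goto ·  [P1 ends]
  4='d' goto b→5 d→8
  5='db' goto ·  [P2 ends]
  6='ad' goto d→7
  7='add' goto ·  [P3 ends]
  8='dd' goto ·  [P4 ends]

Failure links (BFS by depth):
  fail(1) 'a': from fail(0)=0 chase 'a': 0 ⇒ 0;  out=∅∪out(0)=∅
  fail(3) 'b': from fail(0)=0 chase 'b': 0 ⇒ 0;  out={1}∪out(0)={1}
  fail(4) 'd': from fail(0)=0 chase 'd': 0 ⇒ 0;  out=∅∪out(0)=∅
  fail(2) 'ae': from fail(1)=0 chase 'e': 0 ⇒ 0;  out={0}∪out(0)={0}
  fail(5) 'db': from fail(4)=0 chase 'b': 0 ⇒ 3;  out={2}∪out(3)={1,2}
  fail(6) 'ad': from fail(1)=0 chase 'd': 0 ⇒ 4;  out=∅∪out(4)=∅
  fail(8) 'dd': from fail(4)=0 chase 'd': 0 ⇒ 4;  out={4}∪out(4)={4}
  fail(7) 'add': from fail(6)=4 chase 'd': 4 ⇒ 8;  out={3}∪out(8)={3,4}

Scan:
[0] read 'd'  n0⇒n4
[1] read 'a'  n4⇒n1 (fail-walked)
[2] read 'c'  n1⇒n0 (fail-walked)
[3] read 'b'  n0⇒n3  ** P1@[3:3]
[4] read 'c'  n3⇒n0 (fail-walked)
[5] read 'a'  n0⇒n1
[6] read 'd'  n1⇒n6
[7] read 'd'  n6⇒n7  ** P3@[5:7],P4@[6:7]
[8] read 'd'  n7⇒n8 (fail-walked)  ** P4@[7:8]
[9] read 'd'  n8⇒n8 (fail-walked)  ** P4@[8:9]
[10] read 'b'  n8⇒n5 (fail-walked)  ** P1@[10:10],P2@[9:10]
[11] read 'a'  n5⇒n1 (fail-walked)
[12] read 'c'  n1⇒n0 (fail-walked)
[13] read 'b'  n0⇒n3  ** P1@[13:13]
[14] read 'a'  n3⇒n1 (fail-walked)
[15] read 'c'  n1⇒n0 (fail-walked)
[16] read 'd'  n0⇒n4
[17] read 'a'  n4⇒n1 (fail-walked)
[18] read 'e'  n1⇒n2  ** P0@[17:18]
[19] read 'd'  n2⇒n4 (fail-walked)
[20] read 'b'  n4⇒n5  ** P1@[20:20],P2@[19:20]
[21] read 'a'  n5⇒n1 (fail-walked)
[22] read 'd'  n1⇒n6
[23] read 'd'  n6⇒n7  ** P3@[21:23],P4@[22:23]
[24] read 'd'  n7⇒n8 (fail-walked)  ** P4@[23:24]
[25] read 'b'  n8⇒n5 (fail-walked)  ** P1@[25:25],P2@[24:25]
[26] read 'd'  n5⇒n4 (fail-walked)
[27] read 'a'  n4⇒n1 (fail-walked)
[28] read 'a'  n1⇒n1 (fail-walked)
[29] read 'd'  n1⇒n6
[30] read 'd'  n6⇒n7  ** P3@[28:30],P4@[29:30]
[31] read 'e'  n7⇒n0 (fail-walked)
[32] read 'd'  n0⇒n4
[33] read 'e'  n4⇒n0 (fail-walked)
[34] read 'c'  n0⇒n0
[35] read 'e'  n0⇒n0
[36] read 'a'  n0⇒n1
[37] read 'd'  n1⇒n6
[38] read 'd'  n6⇒n7  ** P3@[36:38],P4@[37:38]
[39] read 'a'  n7⇒n1 (fail-walked)
[40] read 'd'  n1⇒n6
[41] read 'd'  n6⇒n7  ** P3@[39:41],P4@[40:41]
[42] read 'a'  n7⇒n1 (fail-walked)

Matches: [[3,1],[7,3],[7,4],[8,4],[9,4],[10,1],[10,2],[13,1],[18,0],[20,1],[20,2],[23,3],[23,4],[24,4],[25,1],[25,2],[30,3],[30,4],[38,3],[38,4],[41,3],[41,4]]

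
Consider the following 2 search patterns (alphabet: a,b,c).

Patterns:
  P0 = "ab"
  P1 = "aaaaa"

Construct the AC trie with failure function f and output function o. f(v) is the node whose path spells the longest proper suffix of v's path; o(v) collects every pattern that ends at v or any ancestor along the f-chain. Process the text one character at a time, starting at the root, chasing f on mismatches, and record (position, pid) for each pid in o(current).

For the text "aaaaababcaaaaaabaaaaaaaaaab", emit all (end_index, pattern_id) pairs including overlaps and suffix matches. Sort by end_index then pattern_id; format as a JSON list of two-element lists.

Build automaton:
Trie (insert patterns):
  0='ε' goto a→1
  1='a' goto a→3 b→2
  2='ab' goto ·  [P0 ends]
  3='aa' goto a→4
  4='aaa' goto a→5
  5='aaaa' goto a→6
  6='aaaaa' goto ·  [P1 ends]

BFS fail/out derivation:
  n1('a'): parent n0 fail=0; on 'a' 0 → fail=0;  out ∅∪∅=∅
  n2('ab'): parent n1 fail=0; on 'b' 0 → fail=0;  out {0}∪∅={0}
  n3('aa'): parent n1 fail=0; on 'a' 0 → fail=1;  out ∅∪∅=∅
  n4('aaa'): parent n3 fail=1; on 'a' 1 → fail=3;  out ∅∪∅=∅
  n5('aaaa'): parent n4 fail=3; on 'a' 3 → fail=4;  out ∅∪∅=∅
  n6('aaaaa'): parent n5 fail=4; on 'a' 4 → fail=5;  out {1}∪∅={1}

Text stream:
i=0 'a': node 0→1
i=1 'a': node 1→3
i=2 'a': node 3→4
i=3 'a': node 4→5
i=4 'a': node 5→6  emit P1@[0:4]
i=5 'b': node 6→2 ·f  emit P0@[4:5]
i=6 'a': node 2→1 ·f
i=7 'b': node 1→2  emit P0@[6:7]
i=8 'c': node 2→0 ·f
i=9 'a': node 0→1
i=10 'a': node 1→3
i=11 'a': node 3→4
i=12 'a': node 4→5
i=13 'a': node 5→6  emit P1@[9:13]
i=14 'a': node 6→6 ·f  emit P1@[10:14]
i=15 'b': node 6→2 ·f  emit P0@[14:15]
i=16 'a': node 2→1 ·f
i=17 'a': node 1→3
i=18 'a': node 3→4
i=19 'a': node 4→5
i=20 'a': node 5→6  emit P1@[16:20]
i=21 'a': node 6→6 ·f  emit P1@[17:21]
i=22 'a': node 6→6 ·f  emit P1@[18:22]
i=23 'a': node 6→6 ·f  emit P1@[19:23]
i=24 'a': node 6→6 ·f  emit P1@[20:24]
i=25 'a': node 6→6 ·f  emit P1@[21:25]
i=26 'b': node 6→2 ·f  emit P0@[25:26]

Result: [[4,1],[5,0],[7,0],[13,1],[14,1],[15,0],[20,1],[21,1],[22,1],[23,1],[24,1],[25,1],[26,0]]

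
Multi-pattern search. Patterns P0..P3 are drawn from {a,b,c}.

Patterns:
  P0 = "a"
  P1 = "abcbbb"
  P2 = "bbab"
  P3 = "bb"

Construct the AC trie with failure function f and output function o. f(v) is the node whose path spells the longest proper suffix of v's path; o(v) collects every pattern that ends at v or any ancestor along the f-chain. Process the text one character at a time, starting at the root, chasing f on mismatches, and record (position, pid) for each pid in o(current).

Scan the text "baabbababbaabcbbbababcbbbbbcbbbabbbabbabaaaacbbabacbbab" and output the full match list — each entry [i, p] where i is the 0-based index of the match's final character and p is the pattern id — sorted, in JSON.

Build:
Trie (insert patterns):
  0='ε' goto a→1 b→7
  1='a' goto b→2  [P0 ends]
  2='ab' goto c→3
  3='abc' goto b→4
  4='abcb' goto b→5
  5='abcbb' goto b→6
  6='abcbbb' goto ·  [P1 ends]
  7='b' goto b→8
  8='bb' goto a→9  [P3 ends]
  9='bba' goto b→10
  10='bbab' goto ·  [P2 ends]

BFS fail/out derivation:
  fail(1) 'a': from fail(0)=0 chase 'a': 0 ⇒ 0;  out={0}∪out(0)={0}
  fail(7) 'b': from fail(0)=0 chase 'b': 0 ⇒ 0;  out=∅∪out(0)=∅
  fail(2) 'ab': from fail(1)=0 chase 'b': 0 ⇒ 7;  out=∅∪out(7)=∅
  fail(8) 'bb': from fail(7)=0 chase 'b': 0 ⇒ 7;  out={3}∪out(7)={3}
  fail(3) 'abc': from fail(2)=7 chase 'c': 7→0 ⇒ 0;  out=∅∪out(0)=∅
  fail(9) 'bba': from fail(8)=7 chase 'a': 7→0 ⇒ 1;  out=∅∪out(1)={0}
  fail(4) 'abcb': from fail(3)=0 chase 'b': 0 ⇒ 7;  out=∅∪out(7)=∅
  fail(10) 'bbab': from fail(9)=1 chase 'b': 1 ⇒ 2;  out={2}∪out(2)={2}
  fail(5) 'abcbb': from fail(4)=7 chase 'b': 7 ⇒ 8;  out=∅∪out(8)={3}
  fail(6) 'abcbbb': from fail(5)=8 chase 'b': 8→7 ⇒ 8;  out={1}∪out(8)={1,3}

Run:
pos 0 'b': at 7
pos 1 'a': at 1 (via fail)  ** P0@[1:1]
pos 2 'a': at 1 (via fail)  ** P0@[2:2]
pos 3 'b': at 2
pos 4 'b': at 8 (via fail)  ** P3@[3:4]
pos 5 'a': at 9  ** P0@[5:5]
pos 6 'b': at 10  ** P2@[3:6]
pos 7 'a': at 1 (via fail)  ** P0@[7:7]
pos 8 'b': at 2
pos 9 'b': at 8 (via fail)  ** P3@[8:9]
pos 10 'a': at 9  ** P0@[10:10]
pos 11 'a': at 1 (via fail)  ** P0@[11:11]
pos 12 'b': at 2
pos 13 'c': at 3
pos 14 'b': at 4
pos 15 'b': at 5  ** P3@[14:15]
pos 16 'b': at 6  ** P1@[11:16],P3@[15:16]
pos 17 'a': at 9 (via fail)  ** P0@[17:17]
pos 18 'b': at 10  ** P2@[15:18]
pos 19 'a': at 1 (via fail)  ** P0@[19:19]
pos 20 'b': at 2
pos 21 'c': at 3
pos 22 'b': at 4
pos 23 'b': at 5  ** P3@[22:23]
pos 24 'b': at 6  ** P1@[19:24],P3@[23:24]
pos 25 'b': at 8 (via fail)  ** P3@[24:25]
pos 26 'b': at 8 (via fail)  ** P3@[25:26]
pos 27 'c': at 0 (via fail)
pos 28 'b': at 7
pos 29 'b': at 8  ** P3@[28:29]
pos 30 'b': at 8 (via fail)  ** P3@[29:30]
pos 31 'a': at 9  ** P0@[31:31]
pos 32 'b': at 10  ** P2@[29:32]
pos 33 'b': at 8 (via fail)  ** P3@[32:33]
pos 34 'b': at 8 (via fail)  ** P3@[33:34]
pos 35 'a': at 9  ** P0@[35:35]
pos 36 'b': at 10  ** P2@[33:36]
pos 37 'b': at 8 (via fail)  ** P3@[36:37]
pos 38 'a': at 9  ** P0@[38:38]
pos 39 'b': at 10  ** P2@[36:39]
pos 40 'a': at 1 (via fail)  ** P0@[40:40]
pos 41 'a': at 1 (via fail)  ** P0@[41:41]
pos 42 'a': at 1 (via fail)  ** P0@[42:42]
pos 43 'a': at 1 (via fail)  ** P0@[43:43]
pos 44 'c': at 0 (via fail)
pos 45 'b': at 7
pos 46 'b': at 8  ** P3@[45:46]
pos 47 'a': at 9  ** P0@[47:47]
pos 48 'b': at 10  ** P2@[45:48]
pos 49 'a': at 1 (via fail)  ** P0@[49:49]
pos 50 'c': at 0 (via fail)
pos 51 'b': at 7
pos 52 'b': at 8  ** P3@[51:52]
pos 53 'a': at 9  ** P0@[53:53]
pos 54 'b': at 10  ** P2@[51:54]

Result: [[1,0],[2,0],[4,3],[5,0],[6,2],[7,0],[9,3],[10,0],[11,0],[15,3],[16,1],[16,3],[17,0],[18,2],[19,0],[23,3],[24,1],[24,3],[25,3],[26,3],[29,3],[30,3],[31,0],[32,2],[33,3],[34,3],[35,0],[36,2],[37,3],[38,0],[39,2],[40,0],[41,0],[42,0],[43,0],[46,3],[47,0],[48,2],[49,0],[52,3],[53,0],[54,2]]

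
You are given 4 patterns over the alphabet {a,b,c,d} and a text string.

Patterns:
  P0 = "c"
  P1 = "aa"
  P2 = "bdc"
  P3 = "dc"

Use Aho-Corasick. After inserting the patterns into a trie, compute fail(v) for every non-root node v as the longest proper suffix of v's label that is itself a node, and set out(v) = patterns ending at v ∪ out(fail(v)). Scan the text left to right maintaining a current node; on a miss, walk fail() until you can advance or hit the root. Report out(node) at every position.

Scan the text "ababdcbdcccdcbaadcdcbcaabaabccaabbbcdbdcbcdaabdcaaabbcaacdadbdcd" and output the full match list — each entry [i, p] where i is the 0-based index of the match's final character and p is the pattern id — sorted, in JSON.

Build:
Trie nodes:
  0='ε' goto a→2 b→4 c→1 d→7
  1='c' goto ·  [P0 ends]
  2='a' goto a→3
  3='aa' goto ·  [P1 ends]
  4='b' goto d→5
  5='bd' goto c→6
  6='bdc' goto ·  [P2 ends]
  7='d' goto c→8
  8='dc' goto ·  [P3 ends]

BFS fail/out derivation:
  n1('c'): parent n0 fail=0; on 'c' 0 → fail=0;  out {0}∪∅={0}
  n2('a'): parent n0 fail=0; on 'a' 0 → fail=0;  out ∅∪∅=∅
  n4('b'): parent n0 fail=0; on 'b' 0 → fail=0;  out ∅∪∅=∅
  n7('d'): parent n0 fail=0; on 'd' 0 → fail=0;  out ∅∪∅=∅
  n3('aa'): parent n2 fail=0; on 'a' 0 → fail=2;  out {1}∪∅={1}
  n5('bd'): parent n4 fail=0; on 'd' 0 → fail=7;  out ∅∪∅=∅
  n8('dc'): parent n7 fail=0; on 'c' 0 → fail=1;  out {3}∪{0}={0,3}
  n6('bdc'): parent n5 fail=7; on 'c' 7 → fail=8;  out {2}∪{0,3}={0,2,3}

Scan:
[0] read 'a'  n0⇒n2
[1] read 'b'  n2⇒n4 ·f
[2] read 'a'  n4⇒n2 ·f
[3] read 'b'  n2⇒n4 ·f
[4] read 'd'  n4⇒n5
[5] read 'c'  n5⇒n6  emit P0@[5:5],P2@[3:5],P3@[4:5]
[6] read 'b'  n6⇒n4 ·f
[7] read 'd'  n4⇒n5
[8] read 'c'  n5⇒n6  emit P0@[8:8],P2@[6:8],P3@[7:8]
[9] read 'c'  n6⇒n1 ·f  emit P0@[9:9]
[10] read 'c'  n1⇒n1 ·f  emit P0@[10:10]
[11] read 'd'  n1⇒n7 ·f
[12] read 'c'  n7⇒n8  emit P0@[12:12],P3@[11:12]
[13] read 'b'  n8⇒n4 ·f
[14] read 'a'  n4⇒n2 ·f
[15] read 'a'  n2⇒n3  emit P1@[14:15]
[16] read 'd'  n3⇒n7 ·f
[17] read 'c'  n7⇒n8  emit P0@[17:17],P3@[16:17]
[18] read 'd'  n8⇒n7 ·f
[19] read 'c'  n7⇒n8  emit P0@[19:19],P3@[18:19]
[20] read 'b'  n8⇒n4 ·f
[21] read 'c'  n4⇒n1 ·f  emit P0@[21:21]
[22] read 'a'  n1⇒n2 ·f
[23] read 'a'  n2⇒n3  emit P1@[22:23]
[24] read 'b'  n3⇒n4 ·f
[25] read 'a'  n4⇒n2 ·f
[26] read 'a'  n2⇒n3  emit P1@[25:26]
[27] read 'b'  n3⇒n4 ·f
[28] read 'c'  n4⇒n1 ·f  emit P0@[28:28]
[29] read 'c'  n1⇒n1 ·f  emit P0@[29:29]
[30] read 'a'  n1⇒n2 ·f
[31] read 'a'  n2⇒n3  emit P1@[30:31]
[32] read 'b'  n3⇒n4 ·f
[33] read 'b'  n4⇒n4 ·f
[34] read 'b'  n4⇒n4 ·f
[35] read 'c'  n4⇒n1 ·f  emit P0@[35:35]
[36] read 'd'  n1⇒n7 ·f
[37] read 'b'  n7⇒n4 ·f
[38] read 'd'  n4⇒n5
[39] read 'c'  n5⇒n6  emit P0@[39:39],P2@[37:39],P3@[38:39]
[40] read 'b'  n6⇒n4 ·f
[41] read 'c'  n4⇒n1 ·f  emit P0@[41:41]
[42] read 'd'  n1⇒n7 ·f
[43] read 'a'  n7⇒n2 ·f
[44] read 'a'  n2⇒n3  emit P1@[43:44]
[45] read 'b'  n3⇒n4 ·f
[46] read 'd'  n4⇒n5
[47] read 'c'  n5⇒n6  emit P0@[47:47],P2@[45:47],P3@[46:47]
[48] read 'a'  n6⇒n2 ·f
[49] read 'a'  n2⇒n3  emit P1@[48:49]
[50] read 'a'  n3⇒n3 ·f  emit P1@[49:50]
[51] read 'b'  n3⇒n4 ·f
[52] read 'b'  n4⇒n4 ·f
[53] read 'c'  n4⇒n1 ·f  emit P0@[53:53]
[54] read 'a'  n1⇒n2 ·f
[55] read 'a'  n2⇒n3  emit P1@[54:55]
[56] read 'c'  n3⇒n1 ·f  emit P0@[56:56]
[57] read 'd'  n1⇒n7 ·f
[58] read 'a'  n7⇒n2 ·f
[59] read 'd'  n2⇒n7 ·f
[60] read 'b'  n7⇒n4 ·f
[61] read 'd'  n4⇒n5
[62] read 'c'  n5⇒n6  emit P0@[62:62],P2@[60:62],P3@[61:62]
[63] read 'd'  n6⇒n7 ·f

Matches: [[5,0],[5,2],[5,3],[8,0],[8,2],[8,3],[9,0],[10,0],[12,0],[12,3],[15,1],[17,0],[17,3],[19,0],[19,3],[21,0],[23,1],[26,1],[28,0],[29,0],[31,1],[35,0],[39,0],[39,2],[39,3],[41,0],[44,1],[47,0],[47,2],[47,3],[49,1],[50,1],[53,0],[55,1],[56,0],[62,0],[62,2],[62,3]]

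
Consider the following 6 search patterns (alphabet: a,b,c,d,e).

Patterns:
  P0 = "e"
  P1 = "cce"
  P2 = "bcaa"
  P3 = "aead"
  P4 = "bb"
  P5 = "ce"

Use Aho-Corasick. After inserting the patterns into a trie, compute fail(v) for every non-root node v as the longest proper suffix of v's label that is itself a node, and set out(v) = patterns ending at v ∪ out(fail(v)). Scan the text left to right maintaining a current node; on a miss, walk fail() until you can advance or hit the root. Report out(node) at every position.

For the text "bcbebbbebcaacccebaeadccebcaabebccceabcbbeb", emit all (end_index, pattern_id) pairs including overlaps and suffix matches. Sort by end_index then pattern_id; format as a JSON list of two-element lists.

Construct AC machine:
Trie nodes:
  0='ε' goto a→9 b→5 c→2 e→1
  1='e' goto ·  ←P0
  2='c' goto c→3 e→14
  3='cc' goto e→4
  4='cce' goto ·  ←P1
  5='b' goto b→13 c→6
  6='bc' goto a→7
  7='bca' goto a→8
  8='bcaa' goto ·  ←P2
  9='a' goto e→10
  10='ae' goto a→11
  11='aea' goto d→12
  12='aead' goto ·  ←P3
  13='bb' goto ·  ←P4
  14='ce' goto ·  ←P5

Failure links (BFS by depth):
  n1('e'): parent n0 fail=0; on 'e' 0 → fail=0;  out {0}∪∅={0}
  n2('c'): parent n0 fail=0; on 'c' 0 → fail=0;  out ∅∪∅=∅
  n5('b'): parent n0 fail=0; on 'b' 0 → fail=0;  out ∅∪∅=∅
  n9('a'): parent n0 fail=0; on 'a' 0 → fail=0;  out ∅∪∅=∅
  n3('cc'): parent n2 fail=0; on 'c' 0 → fail=2;  out ∅∪∅=∅
  n6('bc'): parent n5 fail=0; on 'c' 0 → fail=2;  out ∅∪∅=∅
  n10('ae'): parent n9 fail=0; on 'e' 0 → fail=1;  out ∅∪{0}={0}
  n13('bb'): parent n5 fail=0; on 'b' 0 → fail=5;  out {4}∪∅={4}
  n14('ce'): parent n2 fail=0; on 'e' 0 → fail=1;  out {5}∪{0}={0,5}
  n4('cce'): parent n3 fail=2; on 'e' 2 → fail=14;  out {1}∪{0,5}={0,1,5}
  n7('bca'): parent n6 fail=2; on 'a' 2→0 → fail=9;  out ∅∪∅=∅
  n11('aea'): parent n10 fail=1; on 'a' 1→0 → fail=9;  out ∅∪∅=∅
  n8('bcaa'): parent n7 fail=9; on 'a' 9→0 → fail=9;  out {2}∪∅={2}
  n12('aead'): parent n11 fail=9; on 'd' 9→0 → fail=0;  out {3}∪∅={3}

Scan:
[0] read 'b'  n0⇒n5
[1] read 'c'  n5⇒n6
[2] read 'b'  n6⇒n5 (fail-walked)
[3] read 'e'  n5⇒n1 (fail-walked)  ** P0@[3:3]
[4] read 'b'  n1⇒n5 (fail-walked)
[5] read 'b'  n5⇒n13  ** P4@[4:5]
[6] read 'b'  n13⇒n13 (fail-walked)  ** P4@[5:6]
[7] read 'e'  n13⇒n1 (fail-walked)  ** P0@[7:7]
[8] read 'b'  n1⇒n5 (fail-walked)
[9] read 'c'  n5⇒n6
[10] read 'a'  n6⇒n7
[11] read 'a'  n7⇒n8  ** P2@[8:11]
[12] read 'c'  n8⇒n2 (fail-walked)
[13] read 'c'  n2⇒n3
[14] read 'c'  n3⇒n3 (fail-walked)
[15] read 'e'  n3⇒n4  ** P0@[15:15],P1@[13:15],P5@[14:15]
[16] read 'b'  n4⇒n5 (fail-walked)
[17] read 'a'  n5⇒n9 (fail-walked)
[18] read 'e'  n9⇒n10  ** P0@[18:18]
[19] read 'a'  n10⇒n11
[20] read 'd'  n11⇒n12  ** P3@[17:20]
[21] read 'c'  n12⇒n2 (fail-walked)
[22] read 'c'  n2⇒n3
[23] read 'e'  n3⇒n4  ** P0@[23:23],P1@[21:23],P5@[22:23]
[24] read 'b'  n4⇒n5 (fail-walked)
[25] read 'c'  n5⇒n6
[26] read 'a'  n6⇒n7
[27] read 'a'  n7⇒n8  ** P2@[24:27]
[28] read 'b'  n8⇒n5 (fail-walked)
[29] read 'e'  n5⇒n1 (fail-walked)  ** P0@[29:29]
[30] read 'b'  n1⇒n5 (fail-walked)
[31] read 'c'  n5⇒n6
[32] read 'c'  n6⇒n3 (fail-walked)
[33] read 'c'  n3⇒n3 (fail-walked)
[34] read 'e'  n3⇒n4  ** P0@[34:34],P1@[32:34],P5@[33:34]
[35] read 'a'  n4⇒n9 (fail-walked)
[36] read 'b'  n9⇒n5 (fail-walked)
[37] read 'c'  n5⇒n6
[38] read 'b'  n6⇒n5 (fail-walked)
[39] read 'b'  n5⇒n13  ** P4@[38:39]
[40] read 'e'  n13⇒n1 (fail-walked)  ** P0@[40:40]
[41] read 'b'  n1⇒n5 (fail-walked)

All matches (sorted): [[3,0],[5,4],[6,4],[7,0],[11,2],[15,0],[15,1],[15,5],[18,0],[20,3],[23,0],[23,1],[23,5],[27,2],[29,0],[34,0],[34,1],[34,5],[39,4],[40,0]]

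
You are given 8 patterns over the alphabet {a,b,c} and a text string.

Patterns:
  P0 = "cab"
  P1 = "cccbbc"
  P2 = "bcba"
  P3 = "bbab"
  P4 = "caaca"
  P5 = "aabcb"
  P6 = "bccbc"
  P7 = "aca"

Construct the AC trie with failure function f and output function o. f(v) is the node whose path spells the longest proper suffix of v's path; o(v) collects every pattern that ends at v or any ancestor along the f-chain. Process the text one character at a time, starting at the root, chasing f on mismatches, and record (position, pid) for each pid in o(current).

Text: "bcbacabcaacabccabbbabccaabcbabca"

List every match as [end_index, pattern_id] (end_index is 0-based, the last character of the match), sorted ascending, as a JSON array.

Build automaton:
Trie nodes:
  n0 'ε': a→19 b→9 c→1
  n1 'c': a→2 c→4
  n2 'ca': a→16 b→3
  n3 'cab': ·  ←P0
  n4 'cc': c→5
  n5 'ccc': b→6
  n6 'cccb': b→7
  n7 'cccbb': c→8
  n8 'cccbbc': ·  ←P1
  n9 'b': b→13 c→10
  n10 'bc': b→11 c→24
  n11 'bcb': a→12
  n12 'bcba': ·  ←P2
  n13 'bb': a→14
  n14 'bba': b→15
  n15 'bbab': ·  ←P3
  n16 'caa': c→17
  n17 'caac': a→18
  n18 'caaca': ·  ←P4
  n19 'a': a→20 c→27
  n20 'aa': b→21
  n21 'aab': c→22
  n22 'aabc': b→23
  n23 'aabcb': ·  ←P5
  n24 'bcc': b→25
  n25 'bccb': c→26
  n26 'bccbc': ·  ←P6
  n27 'ac': a→28
  n28 'aca': ·  ←P7

BFS fail/out derivation:
  fail(1) 'c': from fail(0)=0 chase 'c': 0 ⇒ 0;  out=∅∪out(0)=∅
  fail(9) 'b': from fail(0)=0 chase 'b': 0 ⇒ 0;  out=∅∪out(0)=∅
  fail(19) 'a': from fail(0)=0 chase 'a': 0 ⇒ 0;  out=∅∪out(0)=∅
  fail(2) 'ca': from fail(1)=0 chase 'a': 0 ⇒ 19;  out=∅∪out(19)=∅
  fail(4) 'cc': from fail(1)=0 chase 'c': 0 ⇒ 1;  out=∅∪out(1)=∅
  fail(10) 'bc': from fail(9)=0 chase 'c': 0 ⇒ 1;  out=∅∪out(1)=∅
  fail(13) 'bb': from fail(9)=0 chase 'b': 0 ⇒ 9;  out=∅∪out(9)=∅
  fail(20) 'aa': from fail(19)=0 chase 'a': 0 ⇒ 19;  out=∅∪out(19)=∅
  fail(27) 'ac': from fail(19)=0 chase 'c': 0 ⇒ 1;  out=∅∪out(1)=∅
  fail(3) 'cab': from fail(2)=19 chase 'b': 19→0 ⇒ 9;  out={0}∪out(9)={0}
  fail(5) 'ccc': from fail(4)=1 chase 'c': 1 ⇒ 4;  out=∅∪out(4)=∅
  fail(11) 'bcb': from fail(10)=1 chase 'b': 1→0 ⇒ 9;  out=∅∪out(9)=∅
  fail(14) 'bba': from fail(13)=9 chase 'a': 9→0 ⇒ 19;  out=∅∪out(19)=∅
  fail(16) 'caa': from fail(2)=19 chase 'a': 19 ⇒ 20;  out=∅∪out(20)=∅
  fail(21) 'aab': from fail(20)=19 chase 'b': 19→0 ⇒ 9;  out=∅∪out(9)=∅
  fail(24) 'bcc': from fail(10)=1 chase 'c': 1 ⇒ 4;  out=∅∪out(4)=∅
  fail(28) 'aca': from fail(27)=1 chase 'a': 1 ⇒ 2;  out={7}∪out(2)={7}
  fail(6) 'cccb': from fail(5)=4 chase 'b': 4→1→0 ⇒ 9;  out=∅∪out(9)=∅
  fail(12) 'bcba': from fail(11)=9 chase 'a': 9→0 ⇒ 19;  out={2}∪out(19)={2}
  fail(15) 'bbab': from fail(14)=19 chase 'b': 19→0 ⇒ 9;  out={3}∪out(9)={3}
  fail(17) 'caac': from fail(16)=20 chase 'c': 20→19 ⇒ 27;  out=∅∪out(27)=∅
  fail(22) 'aabc': from fail(21)=9 chase 'c': 9 ⇒ 10;  out=∅∪out(10)=∅
  fail(25) 'bccb': from fail(24)=4 chase 'b': 4→1→0 ⇒ 9;  out=∅∪out(9)=∅
  fail(7) 'cccbb': from fail(6)=9 chase 'b': 9 ⇒ 13;  out=∅∪out(13)=∅
  fail(18) 'caaca': from fail(17)=27 chase 'a': 27 ⇒ 28;  out={4}∪out(28)={4,7}
  fail(23) 'aabcb': from fail(22)=10 chase 'b': 10 ⇒ 11;  out={5}∪out(11)={5}
  fail(26) 'bccbc': from fail(25)=9 chase 'c': 9 ⇒ 10;  out={6}∪out(10)={6}
  fail(8) 'cccbbc': from fail(7)=13 chase 'c': 13→9 ⇒ 10;  out={1}∪out(10)={1}

Scan:
pos 0 'b': at 9
pos 1 'c': at 10
pos 2 'b': at 11
pos 3 'a': at 12  ** P2@[0:3]
pos 4 'c': at 27 ·f
pos 5 'a': at 28  ** P7@[3:5]
pos 6 'b': at 3 ·f  ** P0@[4:6]
pos 7 'c': at 10 ·f
pos 8 'a': at 2 ·f
pos 9 'a': at 16
pos 10 'c': at 17
pos 11 'a': at 18  ** P4@[7:11],P7@[9:11]
pos 12 'b': at 3 ·f  ** P0@[10:12]
pos 13 'c': at 10 ·f
pos 14 'c': at 24
pos 15 'a': at 2 ·f
pos 16 'b': at 3  ** P0@[14:16]
pos 17 'b': at 13 ·f
pos 18 'b': at 13 ·f
pos 19 'a': at 14
pos 20 'b': at 15  ** P3@[17:20]
pos 21 'c': at 10 ·f
pos 22 'c': at 24
pos 23 'a': at 2 ·f
pos 24 'a': at 16
pos 25 'b': at 21 ·f
pos 26 'c': at 22
pos 27 'b': at 23  ** P5@[23:27]
pos 28 'a': at 12 ·f  ** P2@[25:28]
pos 29 'b': at 9 ·f
pos 30 'c': at 10
pos 31 'a': at 2 ·f

Result: [[3,2],[5,7],[6,0],[11,4],[11,7],[12,0],[16,0],[20,3],[27,5],[28,2]]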